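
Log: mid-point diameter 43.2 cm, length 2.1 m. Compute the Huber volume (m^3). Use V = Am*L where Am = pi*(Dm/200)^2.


Huber: V = Am * L,  Am = pi*(Dm/200)^2
Am = pi*(43.2/200)^2 = 0.146574 m^2
V = 0.146574*2.1 = 0.3078 m^3

0.3078


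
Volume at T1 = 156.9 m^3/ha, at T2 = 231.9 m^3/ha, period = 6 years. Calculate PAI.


Formula: PAI = (V_T2 - V_T1) / (T2 - T1)
Volume increment = 231.9 - 156.9 = 75.0 m^3/ha
PAI = 75.0 / 6 = 12.5 m^3/ha/year

12.5


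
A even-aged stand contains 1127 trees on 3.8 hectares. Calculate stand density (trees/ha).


Formula: Stand Density = N_trees / Area_ha
Density = 1127 trees / 3.8 ha
Density = 297 trees/ha

297


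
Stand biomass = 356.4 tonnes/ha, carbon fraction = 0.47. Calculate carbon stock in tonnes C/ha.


Formula: Carbon Stock = Biomass * Carbon Fraction
C = 356.4 t/ha * 0.47
C = 167.5 t C/ha

167.5


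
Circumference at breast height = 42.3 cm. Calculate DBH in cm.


Formula: DBH = C / pi
DBH = 42.3 / pi
pi = 3.14159...
DBH = 13.5 cm

13.5


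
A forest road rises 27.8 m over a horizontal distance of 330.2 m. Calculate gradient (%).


Formula: Gradient = rise / run * 100
Gradient = 27.8 / 330.2 * 100 = 8.4%

8.4


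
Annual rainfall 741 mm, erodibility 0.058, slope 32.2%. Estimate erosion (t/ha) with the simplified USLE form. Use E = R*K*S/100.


Formula: E = R * K * S / 100  (simplified USLE)
R * K = 741 * 0.058 = 42.978
E = 42.978 * 32.2 / 100 = 13.84 t/ha

13.84


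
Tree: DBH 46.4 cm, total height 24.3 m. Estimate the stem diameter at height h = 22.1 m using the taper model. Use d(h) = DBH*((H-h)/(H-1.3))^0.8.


Taper: d(h) = DBH * ((H - h) / (H - 1.3))^0.8
Numerator = H - h = 24.3 - 22.1 = 2.2 m
Denominator = H - 1.3 = 24.3 - 1.3 = 23.0 m
Ratio = 2.2 / 23.0 = 0.09565
d = 46.4 * 0.09565^0.8 = 7.1 cm

7.1


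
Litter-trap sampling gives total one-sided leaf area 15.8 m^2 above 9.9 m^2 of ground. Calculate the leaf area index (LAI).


Formula: LAI = total leaf area / ground area  (dimensionless)
LAI = 15.8 m^2 / 9.9 m^2
LAI = 1.6

1.6


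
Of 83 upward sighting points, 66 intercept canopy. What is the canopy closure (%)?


Formula: Canopy closure = covered points / total points * 100
Closure = 66 / 83 * 100
Closure = 0.7952 * 100 = 79.5%

79.5


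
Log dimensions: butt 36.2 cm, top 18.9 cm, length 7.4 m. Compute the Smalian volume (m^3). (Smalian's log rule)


Smalian: V = (A1 + A2)/2 * L,  A = pi*(D/200)^2
A1 = pi*(36.2/200)^2 = 0.102922 m^2
A2 = pi*(18.9/200)^2 = 0.028055 m^2
V = (0.102922+0.028055)/2*7.4 = 0.4846 m^3

0.4846


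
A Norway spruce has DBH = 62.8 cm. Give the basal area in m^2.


Formula: BA = pi * (DBH/2)^2 / 10000  (cm^2 to m^2)
Radius = DBH/2 = 62.8/2 = 31.4 cm
BA = pi * 31.4^2 / 10000
   = 3097.4847 cm^2 / 10000
   = 0.3097 m^2

0.3097


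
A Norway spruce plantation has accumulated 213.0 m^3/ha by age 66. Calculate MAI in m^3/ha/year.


Formula: MAI = Total Volume / Stand Age
MAI = 213.0 m^3/ha / 66 years
MAI = 3.23 m^3/ha/year

3.23


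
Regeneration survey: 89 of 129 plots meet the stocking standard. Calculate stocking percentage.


Formula: Stocking % = stocked plots / total plots * 100
Stocking = 89 / 129 * 100
Stocking = 0.6899 * 100 = 69.0%

69.0


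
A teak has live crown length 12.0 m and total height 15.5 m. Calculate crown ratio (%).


Formula: Crown Ratio = (Crown Length / Total Height) * 100
CR = (12.0 m / 15.5 m) * 100
CR = 0.7742 * 100 = 77.4%

77.4


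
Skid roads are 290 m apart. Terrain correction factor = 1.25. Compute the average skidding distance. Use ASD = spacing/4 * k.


Formula: ASD = (spacing / 4) * correction
Uncorrected distance = spacing / 4 = 290 / 4 = 72.5 m
ASD = 72.5 * 1.25 = 91 m

91


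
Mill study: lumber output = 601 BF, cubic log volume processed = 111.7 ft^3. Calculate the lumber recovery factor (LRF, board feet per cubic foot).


Formula: LRF = Lumber Output (BF) / Log Input (ft^3)
LRF = 601 BF / 111.7 ft^3
LRF = 5.38 BF/ft^3

5.38


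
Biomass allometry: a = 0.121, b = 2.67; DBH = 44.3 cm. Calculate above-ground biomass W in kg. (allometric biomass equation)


Formula: W = a * DBH^b  (allometric power law)
DBH^b = 44.3^2.67 = 24882.7255
W = 0.121 * 24882.7255 = 3010.8 kg

3010.8


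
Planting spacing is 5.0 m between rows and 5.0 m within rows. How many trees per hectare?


Formula: TPH = 10000 m^2/ha / (spacing_x * spacing_y)
Area per tree = 5.0 m * 5.0 m = 25.0 m^2
TPH = 10000 / 25.0 = 400 trees/ha

400


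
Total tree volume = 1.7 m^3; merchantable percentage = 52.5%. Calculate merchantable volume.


Formula: MV = V_total * (merchantable_pct / 100)
Merchantable fraction = 52.5% / 100 = 0.525
MV = 1.7 m^3 * 0.525 = 0.893 m^3

0.893


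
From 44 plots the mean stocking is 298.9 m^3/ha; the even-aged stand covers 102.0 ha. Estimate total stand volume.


Formula: Total Volume = Mean Volume per ha * Total Area
Total Volume = 298.9 m^3/ha * 102.0 ha
Total Volume = 30488 m^3

30488


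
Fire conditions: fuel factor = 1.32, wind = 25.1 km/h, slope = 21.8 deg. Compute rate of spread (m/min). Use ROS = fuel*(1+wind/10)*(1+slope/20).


Formula: ROS = fuel * (1 + wind/10) * (1 + slope/20)
Wind factor = 1 + 25.1/10 = 3.51
Slope factor = 1 + 21.8/20 = 2.09
ROS = 1.32 * 3.51 * 2.09 = 9.68 m/min

9.68


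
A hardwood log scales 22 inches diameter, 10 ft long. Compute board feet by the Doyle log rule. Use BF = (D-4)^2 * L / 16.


Doyle: BF = (D - 4)^2 * L / 16
Adjusted diameter = 22 - 4 = 18 in
(D-4)^2 = 18^2 = 324
BF = 324 * 10 / 16 = 203 BF

203


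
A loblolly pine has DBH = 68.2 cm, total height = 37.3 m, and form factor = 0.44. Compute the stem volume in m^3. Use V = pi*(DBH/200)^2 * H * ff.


Formula: V = pi * (DBH/200)^2 * H * ff
Radius = DBH/200 = 68.2/200 = 0.341 m
Radius^2 = 0.341^2 = 0.116281 m^2
V = pi * 0.116281 * 37.3 * 0.44
V = 5.995 m^3

5.995


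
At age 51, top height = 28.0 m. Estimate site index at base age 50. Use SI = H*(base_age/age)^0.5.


Formula: SI = H_dom * (base_age / age)^0.5
Age ratio = 50 / 51 = 0.98039
sqrt(age_ratio) = 0.99015
SI = 28.0 * 0.99015 = 27.7 m

27.7


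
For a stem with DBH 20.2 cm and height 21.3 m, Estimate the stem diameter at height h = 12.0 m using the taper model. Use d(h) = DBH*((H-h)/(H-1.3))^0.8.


Taper: d(h) = DBH * ((H - h) / (H - 1.3))^0.8
Numerator = H - h = 21.3 - 12.0 = 9.3 m
Denominator = H - 1.3 = 21.3 - 1.3 = 20.0 m
Ratio = 9.3 / 20.0 = 0.465
d = 20.2 * 0.465^0.8 = 10.9 cm

10.9


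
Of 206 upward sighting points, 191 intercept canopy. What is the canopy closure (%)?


Formula: Canopy closure = covered points / total points * 100
Closure = 191 / 206 * 100
Closure = 0.9272 * 100 = 92.7%

92.7


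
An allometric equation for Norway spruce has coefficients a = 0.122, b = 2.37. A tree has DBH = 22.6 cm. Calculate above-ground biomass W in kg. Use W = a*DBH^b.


Formula: W = a * DBH^b  (allometric power law)
DBH^b = 22.6^2.37 = 1618.9633
W = 0.122 * 1618.9633 = 197.5 kg

197.5


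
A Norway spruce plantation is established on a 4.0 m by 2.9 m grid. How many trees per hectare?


Formula: TPH = 10000 m^2/ha / (spacing_x * spacing_y)
Area per tree = 4.0 m * 2.9 m = 11.6 m^2
TPH = 10000 / 11.6 = 862 trees/ha

862


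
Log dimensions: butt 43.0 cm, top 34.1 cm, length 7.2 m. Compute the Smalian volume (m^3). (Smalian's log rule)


Smalian: V = (A1 + A2)/2 * L,  A = pi*(D/200)^2
A1 = pi*(43.0/200)^2 = 0.14522 m^2
A2 = pi*(34.1/200)^2 = 0.091327 m^2
V = (0.14522+0.091327)/2*7.2 = 0.8516 m^3

0.8516


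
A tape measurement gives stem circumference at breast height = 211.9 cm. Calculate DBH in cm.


Formula: DBH = C / pi
DBH = 211.9 / pi
pi = 3.14159...
DBH = 67.4 cm

67.4


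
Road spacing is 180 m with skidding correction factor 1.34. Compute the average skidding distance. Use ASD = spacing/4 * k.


Formula: ASD = (spacing / 4) * correction
Uncorrected distance = spacing / 4 = 180 / 4 = 45 m
ASD = 45 * 1.34 = 60 m

60


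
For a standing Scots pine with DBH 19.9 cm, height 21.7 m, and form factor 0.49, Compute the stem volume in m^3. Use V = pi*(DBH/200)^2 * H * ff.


Formula: V = pi * (DBH/200)^2 * H * ff
Radius = DBH/200 = 19.9/200 = 0.0995 m
Radius^2 = 0.0995^2 = 0.00990025 m^2
V = pi * 0.00990025 * 21.7 * 0.49
V = 0.331 m^3

0.331


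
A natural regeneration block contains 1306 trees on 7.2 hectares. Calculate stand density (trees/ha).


Formula: Stand Density = N_trees / Area_ha
Density = 1306 trees / 7.2 ha
Density = 181 trees/ha

181


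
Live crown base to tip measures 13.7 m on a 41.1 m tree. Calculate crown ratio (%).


Formula: Crown Ratio = (Crown Length / Total Height) * 100
CR = (13.7 m / 41.1 m) * 100
CR = 0.3333 * 100 = 33.3%

33.3


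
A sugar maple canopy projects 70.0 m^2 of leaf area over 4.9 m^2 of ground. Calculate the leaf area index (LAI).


Formula: LAI = total leaf area / ground area  (dimensionless)
LAI = 70.0 m^2 / 4.9 m^2
LAI = 14.29

14.29


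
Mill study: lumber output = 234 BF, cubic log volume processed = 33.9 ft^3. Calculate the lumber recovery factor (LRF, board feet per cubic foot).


Formula: LRF = Lumber Output (BF) / Log Input (ft^3)
LRF = 234 BF / 33.9 ft^3
LRF = 6.9 BF/ft^3

6.9


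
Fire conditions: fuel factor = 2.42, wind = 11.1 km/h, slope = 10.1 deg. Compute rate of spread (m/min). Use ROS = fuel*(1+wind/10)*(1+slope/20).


Formula: ROS = fuel * (1 + wind/10) * (1 + slope/20)
Wind factor = 1 + 11.1/10 = 2.11
Slope factor = 1 + 10.1/20 = 1.505
ROS = 2.42 * 2.11 * 1.505 = 7.68 m/min

7.68


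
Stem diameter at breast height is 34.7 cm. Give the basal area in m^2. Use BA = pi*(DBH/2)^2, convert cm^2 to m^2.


Formula: BA = pi * (DBH/2)^2 / 10000  (cm^2 to m^2)
Radius = DBH/2 = 34.7/2 = 17.35 cm
BA = pi * 17.35^2 / 10000
   = 945.6901 cm^2 / 10000
   = 0.0946 m^2

0.0946


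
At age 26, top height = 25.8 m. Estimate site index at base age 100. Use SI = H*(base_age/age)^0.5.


Formula: SI = H_dom * (base_age / age)^0.5
Age ratio = 100 / 26 = 3.84615
sqrt(age_ratio) = 1.96116
SI = 25.8 * 1.96116 = 50.6 m

50.6


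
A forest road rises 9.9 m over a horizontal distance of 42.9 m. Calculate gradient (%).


Formula: Gradient = rise / run * 100
Gradient = 9.9 / 42.9 * 100 = 23.1%

23.1


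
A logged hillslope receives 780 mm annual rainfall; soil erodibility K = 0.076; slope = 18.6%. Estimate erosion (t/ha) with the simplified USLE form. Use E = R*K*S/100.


Formula: E = R * K * S / 100  (simplified USLE)
R * K = 780 * 0.076 = 59.28
E = 59.28 * 18.6 / 100 = 11.03 t/ha

11.03


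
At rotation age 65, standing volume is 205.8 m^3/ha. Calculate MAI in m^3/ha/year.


Formula: MAI = Total Volume / Stand Age
MAI = 205.8 m^3/ha / 65 years
MAI = 3.17 m^3/ha/year

3.17


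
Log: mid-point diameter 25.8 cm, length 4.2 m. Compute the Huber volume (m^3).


Huber: V = Am * L,  Am = pi*(Dm/200)^2
Am = pi*(25.8/200)^2 = 0.052279 m^2
V = 0.052279*4.2 = 0.2196 m^3

0.2196


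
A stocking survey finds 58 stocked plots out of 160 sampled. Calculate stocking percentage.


Formula: Stocking % = stocked plots / total plots * 100
Stocking = 58 / 160 * 100
Stocking = 0.3625 * 100 = 36.3%

36.3


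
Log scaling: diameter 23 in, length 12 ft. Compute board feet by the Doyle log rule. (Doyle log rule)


Doyle: BF = (D - 4)^2 * L / 16
Adjusted diameter = 23 - 4 = 19 in
(D-4)^2 = 19^2 = 361
BF = 361 * 12 / 16 = 271 BF

271


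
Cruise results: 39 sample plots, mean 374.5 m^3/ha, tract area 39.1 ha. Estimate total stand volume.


Formula: Total Volume = Mean Volume per ha * Total Area
Total Volume = 374.5 m^3/ha * 39.1 ha
Total Volume = 14643 m^3

14643


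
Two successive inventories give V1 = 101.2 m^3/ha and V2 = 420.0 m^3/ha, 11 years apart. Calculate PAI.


Formula: PAI = (V_T2 - V_T1) / (T2 - T1)
Volume increment = 420.0 - 101.2 = 318.8 m^3/ha
PAI = 318.8 / 11 = 28.98 m^3/ha/year

28.98


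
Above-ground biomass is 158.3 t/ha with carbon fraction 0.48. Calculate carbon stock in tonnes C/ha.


Formula: Carbon Stock = Biomass * Carbon Fraction
C = 158.3 t/ha * 0.48
C = 76.0 t C/ha

76.0


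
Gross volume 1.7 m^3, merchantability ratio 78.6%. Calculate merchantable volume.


Formula: MV = V_total * (merchantable_pct / 100)
Merchantable fraction = 78.6% / 100 = 0.786
MV = 1.7 m^3 * 0.786 = 1.336 m^3

1.336


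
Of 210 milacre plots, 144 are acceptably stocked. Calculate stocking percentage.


Formula: Stocking % = stocked plots / total plots * 100
Stocking = 144 / 210 * 100
Stocking = 0.6857 * 100 = 68.6%

68.6


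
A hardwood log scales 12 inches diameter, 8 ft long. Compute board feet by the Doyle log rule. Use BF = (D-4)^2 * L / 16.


Doyle: BF = (D - 4)^2 * L / 16
Adjusted diameter = 12 - 4 = 8 in
(D-4)^2 = 8^2 = 64
BF = 64 * 8 / 16 = 32 BF

32


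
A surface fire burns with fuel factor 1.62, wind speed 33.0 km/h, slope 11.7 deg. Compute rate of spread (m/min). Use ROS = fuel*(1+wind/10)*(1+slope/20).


Formula: ROS = fuel * (1 + wind/10) * (1 + slope/20)
Wind factor = 1 + 33.0/10 = 4.3
Slope factor = 1 + 11.7/20 = 1.585
ROS = 1.62 * 4.3 * 1.585 = 11.04 m/min

11.04


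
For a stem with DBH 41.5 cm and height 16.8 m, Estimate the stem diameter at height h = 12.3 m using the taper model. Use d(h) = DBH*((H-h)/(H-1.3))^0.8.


Taper: d(h) = DBH * ((H - h) / (H - 1.3))^0.8
Numerator = H - h = 16.8 - 12.3 = 4.5 m
Denominator = H - 1.3 = 16.8 - 1.3 = 15.5 m
Ratio = 4.5 / 15.5 = 0.29032
d = 41.5 * 0.29032^0.8 = 15.4 cm

15.4


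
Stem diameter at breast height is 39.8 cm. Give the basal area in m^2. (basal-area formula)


Formula: BA = pi * (DBH/2)^2 / 10000  (cm^2 to m^2)
Radius = DBH/2 = 39.8/2 = 19.9 cm
BA = pi * 19.9^2 / 10000
   = 1244.1021 cm^2 / 10000
   = 0.1244 m^2

0.1244


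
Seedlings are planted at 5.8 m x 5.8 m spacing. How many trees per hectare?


Formula: TPH = 10000 m^2/ha / (spacing_x * spacing_y)
Area per tree = 5.8 m * 5.8 m = 33.64 m^2
TPH = 10000 / 33.64 = 297 trees/ha

297


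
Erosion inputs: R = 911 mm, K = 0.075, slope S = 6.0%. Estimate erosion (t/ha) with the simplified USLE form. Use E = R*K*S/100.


Formula: E = R * K * S / 100  (simplified USLE)
R * K = 911 * 0.075 = 68.325
E = 68.325 * 6.0 / 100 = 4.1 t/ha

4.1


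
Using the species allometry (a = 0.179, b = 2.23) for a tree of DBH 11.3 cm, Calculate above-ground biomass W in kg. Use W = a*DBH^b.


Formula: W = a * DBH^b  (allometric power law)
DBH^b = 11.3^2.23 = 223.0308
W = 0.179 * 223.0308 = 39.9 kg

39.9


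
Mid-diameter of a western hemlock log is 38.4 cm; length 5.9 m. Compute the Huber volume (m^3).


Huber: V = Am * L,  Am = pi*(Dm/200)^2
Am = pi*(38.4/200)^2 = 0.115812 m^2
V = 0.115812*5.9 = 0.6833 m^3

0.6833


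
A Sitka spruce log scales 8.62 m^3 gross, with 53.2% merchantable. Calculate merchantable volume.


Formula: MV = V_total * (merchantable_pct / 100)
Merchantable fraction = 53.2% / 100 = 0.532
MV = 8.62 m^3 * 0.532 = 4.586 m^3

4.586


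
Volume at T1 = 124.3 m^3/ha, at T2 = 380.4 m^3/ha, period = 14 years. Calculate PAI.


Formula: PAI = (V_T2 - V_T1) / (T2 - T1)
Volume increment = 380.4 - 124.3 = 256.1 m^3/ha
PAI = 256.1 / 14 = 18.29 m^3/ha/year

18.29


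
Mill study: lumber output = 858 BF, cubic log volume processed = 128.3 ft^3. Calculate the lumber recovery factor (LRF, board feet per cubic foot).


Formula: LRF = Lumber Output (BF) / Log Input (ft^3)
LRF = 858 BF / 128.3 ft^3
LRF = 6.69 BF/ft^3

6.69


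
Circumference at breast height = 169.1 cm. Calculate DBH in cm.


Formula: DBH = C / pi
DBH = 169.1 / pi
pi = 3.14159...
DBH = 53.8 cm

53.8


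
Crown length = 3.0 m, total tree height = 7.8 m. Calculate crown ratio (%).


Formula: Crown Ratio = (Crown Length / Total Height) * 100
CR = (3.0 m / 7.8 m) * 100
CR = 0.3846 * 100 = 38.5%

38.5


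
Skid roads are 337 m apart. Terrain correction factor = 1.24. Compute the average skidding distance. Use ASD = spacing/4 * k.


Formula: ASD = (spacing / 4) * correction
Uncorrected distance = spacing / 4 = 337 / 4 = 84.25 m
ASD = 84.25 * 1.24 = 104 m

104


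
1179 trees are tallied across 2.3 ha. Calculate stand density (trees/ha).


Formula: Stand Density = N_trees / Area_ha
Density = 1179 trees / 2.3 ha
Density = 513 trees/ha

513


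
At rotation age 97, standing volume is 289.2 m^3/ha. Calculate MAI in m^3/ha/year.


Formula: MAI = Total Volume / Stand Age
MAI = 289.2 m^3/ha / 97 years
MAI = 2.98 m^3/ha/year

2.98


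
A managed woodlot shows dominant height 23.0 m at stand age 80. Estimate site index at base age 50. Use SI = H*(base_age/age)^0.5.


Formula: SI = H_dom * (base_age / age)^0.5
Age ratio = 50 / 80 = 0.625
sqrt(age_ratio) = 0.79057
SI = 23.0 * 0.79057 = 18.2 m

18.2


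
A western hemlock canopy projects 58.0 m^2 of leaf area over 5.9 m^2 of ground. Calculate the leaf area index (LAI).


Formula: LAI = total leaf area / ground area  (dimensionless)
LAI = 58.0 m^2 / 5.9 m^2
LAI = 9.83

9.83


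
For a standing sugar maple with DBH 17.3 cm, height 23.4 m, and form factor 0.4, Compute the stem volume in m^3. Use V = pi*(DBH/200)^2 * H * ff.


Formula: V = pi * (DBH/200)^2 * H * ff
Radius = DBH/200 = 17.3/200 = 0.0865 m
Radius^2 = 0.0865^2 = 0.00748225 m^2
V = pi * 0.00748225 * 23.4 * 0.4
V = 0.22 m^3

0.22


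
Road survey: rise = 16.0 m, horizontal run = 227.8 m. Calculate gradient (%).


Formula: Gradient = rise / run * 100
Gradient = 16.0 / 227.8 * 100 = 7.0%

7.0


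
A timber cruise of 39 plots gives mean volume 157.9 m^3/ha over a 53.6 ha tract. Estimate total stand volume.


Formula: Total Volume = Mean Volume per ha * Total Area
Total Volume = 157.9 m^3/ha * 53.6 ha
Total Volume = 8463 m^3

8463


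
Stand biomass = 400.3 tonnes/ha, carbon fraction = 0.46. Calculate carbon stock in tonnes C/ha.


Formula: Carbon Stock = Biomass * Carbon Fraction
C = 400.3 t/ha * 0.46
C = 184.1 t C/ha

184.1


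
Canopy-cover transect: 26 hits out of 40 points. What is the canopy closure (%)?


Formula: Canopy closure = covered points / total points * 100
Closure = 26 / 40 * 100
Closure = 0.65 * 100 = 65.0%

65.0


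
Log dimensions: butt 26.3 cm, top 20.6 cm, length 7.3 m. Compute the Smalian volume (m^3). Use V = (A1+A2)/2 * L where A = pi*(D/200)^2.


Smalian: V = (A1 + A2)/2 * L,  A = pi*(D/200)^2
A1 = pi*(26.3/200)^2 = 0.054325 m^2
A2 = pi*(20.6/200)^2 = 0.033329 m^2
V = (0.054325+0.033329)/2*7.3 = 0.3199 m^3

0.3199


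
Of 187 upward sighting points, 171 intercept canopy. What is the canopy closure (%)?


Formula: Canopy closure = covered points / total points * 100
Closure = 171 / 187 * 100
Closure = 0.9144 * 100 = 91.4%

91.4


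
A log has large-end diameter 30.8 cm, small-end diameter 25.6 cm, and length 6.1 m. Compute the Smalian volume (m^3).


Smalian: V = (A1 + A2)/2 * L,  A = pi*(D/200)^2
A1 = pi*(30.8/200)^2 = 0.074506 m^2
A2 = pi*(25.6/200)^2 = 0.051472 m^2
V = (0.074506+0.051472)/2*6.1 = 0.3842 m^3

0.3842


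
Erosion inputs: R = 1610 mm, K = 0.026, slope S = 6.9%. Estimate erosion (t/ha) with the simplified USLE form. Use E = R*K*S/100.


Formula: E = R * K * S / 100  (simplified USLE)
R * K = 1610 * 0.026 = 41.86
E = 41.86 * 6.9 / 100 = 2.89 t/ha

2.89


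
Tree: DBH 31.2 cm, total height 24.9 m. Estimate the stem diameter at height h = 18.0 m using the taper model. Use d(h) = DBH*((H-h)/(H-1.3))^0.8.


Taper: d(h) = DBH * ((H - h) / (H - 1.3))^0.8
Numerator = H - h = 24.9 - 18.0 = 6.9 m
Denominator = H - 1.3 = 24.9 - 1.3 = 23.6 m
Ratio = 6.9 / 23.6 = 0.29237
d = 31.2 * 0.29237^0.8 = 11.7 cm

11.7


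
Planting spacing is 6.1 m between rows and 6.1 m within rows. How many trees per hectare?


Formula: TPH = 10000 m^2/ha / (spacing_x * spacing_y)
Area per tree = 6.1 m * 6.1 m = 37.21 m^2
TPH = 10000 / 37.21 = 269 trees/ha

269


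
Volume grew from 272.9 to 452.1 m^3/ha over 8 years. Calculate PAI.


Formula: PAI = (V_T2 - V_T1) / (T2 - T1)
Volume increment = 452.1 - 272.9 = 179.2 m^3/ha
PAI = 179.2 / 8 = 22.4 m^3/ha/year

22.4


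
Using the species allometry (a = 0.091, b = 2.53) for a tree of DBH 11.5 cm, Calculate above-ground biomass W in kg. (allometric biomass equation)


Formula: W = a * DBH^b  (allometric power law)
DBH^b = 11.5^2.53 = 482.5758
W = 0.091 * 482.5758 = 43.9 kg

43.9


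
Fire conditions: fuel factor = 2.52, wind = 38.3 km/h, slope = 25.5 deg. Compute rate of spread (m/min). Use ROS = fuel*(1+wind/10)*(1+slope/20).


Formula: ROS = fuel * (1 + wind/10) * (1 + slope/20)
Wind factor = 1 + 38.3/10 = 4.83
Slope factor = 1 + 25.5/20 = 2.275
ROS = 2.52 * 4.83 * 2.275 = 27.69 m/min

27.69


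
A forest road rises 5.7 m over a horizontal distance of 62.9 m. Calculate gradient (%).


Formula: Gradient = rise / run * 100
Gradient = 5.7 / 62.9 * 100 = 9.1%

9.1


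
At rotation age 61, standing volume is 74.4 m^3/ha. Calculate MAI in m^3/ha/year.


Formula: MAI = Total Volume / Stand Age
MAI = 74.4 m^3/ha / 61 years
MAI = 1.22 m^3/ha/year

1.22


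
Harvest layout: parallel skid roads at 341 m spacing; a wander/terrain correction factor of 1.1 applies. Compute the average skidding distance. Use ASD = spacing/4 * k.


Formula: ASD = (spacing / 4) * correction
Uncorrected distance = spacing / 4 = 341 / 4 = 85.25 m
ASD = 85.25 * 1.1 = 94 m

94


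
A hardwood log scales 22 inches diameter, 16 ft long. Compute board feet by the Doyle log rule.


Doyle: BF = (D - 4)^2 * L / 16
Adjusted diameter = 22 - 4 = 18 in
(D-4)^2 = 18^2 = 324
BF = 324 * 16 / 16 = 324 BF

324


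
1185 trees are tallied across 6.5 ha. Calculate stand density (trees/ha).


Formula: Stand Density = N_trees / Area_ha
Density = 1185 trees / 6.5 ha
Density = 182 trees/ha

182


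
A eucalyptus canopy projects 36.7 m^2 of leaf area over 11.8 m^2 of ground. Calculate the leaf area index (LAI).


Formula: LAI = total leaf area / ground area  (dimensionless)
LAI = 36.7 m^2 / 11.8 m^2
LAI = 3.11

3.11


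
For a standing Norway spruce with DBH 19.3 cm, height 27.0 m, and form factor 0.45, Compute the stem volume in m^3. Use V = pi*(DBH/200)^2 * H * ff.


Formula: V = pi * (DBH/200)^2 * H * ff
Radius = DBH/200 = 19.3/200 = 0.0965 m
Radius^2 = 0.0965^2 = 0.00931225 m^2
V = pi * 0.00931225 * 27.0 * 0.45
V = 0.355 m^3

0.355


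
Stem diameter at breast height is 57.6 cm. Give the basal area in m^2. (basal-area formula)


Formula: BA = pi * (DBH/2)^2 / 10000  (cm^2 to m^2)
Radius = DBH/2 = 57.6/2 = 28.8 cm
BA = pi * 28.8^2 / 10000
   = 2605.7626 cm^2 / 10000
   = 0.2606 m^2

0.2606


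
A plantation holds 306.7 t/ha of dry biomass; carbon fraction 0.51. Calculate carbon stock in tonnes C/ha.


Formula: Carbon Stock = Biomass * Carbon Fraction
C = 306.7 t/ha * 0.51
C = 156.4 t C/ha

156.4


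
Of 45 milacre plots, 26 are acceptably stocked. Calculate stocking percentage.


Formula: Stocking % = stocked plots / total plots * 100
Stocking = 26 / 45 * 100
Stocking = 0.5778 * 100 = 57.8%

57.8


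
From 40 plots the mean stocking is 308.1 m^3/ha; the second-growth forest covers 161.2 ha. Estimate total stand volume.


Formula: Total Volume = Mean Volume per ha * Total Area
Total Volume = 308.1 m^3/ha * 161.2 ha
Total Volume = 49666 m^3

49666


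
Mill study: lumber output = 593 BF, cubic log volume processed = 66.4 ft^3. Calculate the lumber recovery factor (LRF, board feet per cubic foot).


Formula: LRF = Lumber Output (BF) / Log Input (ft^3)
LRF = 593 BF / 66.4 ft^3
LRF = 8.93 BF/ft^3

8.93


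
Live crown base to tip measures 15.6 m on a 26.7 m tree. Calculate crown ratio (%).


Formula: Crown Ratio = (Crown Length / Total Height) * 100
CR = (15.6 m / 26.7 m) * 100
CR = 0.5843 * 100 = 58.4%

58.4


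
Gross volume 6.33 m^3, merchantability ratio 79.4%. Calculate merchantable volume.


Formula: MV = V_total * (merchantable_pct / 100)
Merchantable fraction = 79.4% / 100 = 0.794
MV = 6.33 m^3 * 0.794 = 5.026 m^3

5.026


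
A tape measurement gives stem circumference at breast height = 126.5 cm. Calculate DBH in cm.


Formula: DBH = C / pi
DBH = 126.5 / pi
pi = 3.14159...
DBH = 40.3 cm

40.3


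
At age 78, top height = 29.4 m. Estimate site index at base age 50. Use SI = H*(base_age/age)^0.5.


Formula: SI = H_dom * (base_age / age)^0.5
Age ratio = 50 / 78 = 0.64103
sqrt(age_ratio) = 0.80064
SI = 29.4 * 0.80064 = 23.5 m

23.5


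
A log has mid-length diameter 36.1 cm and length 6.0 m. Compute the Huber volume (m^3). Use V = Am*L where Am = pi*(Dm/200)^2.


Huber: V = Am * L,  Am = pi*(Dm/200)^2
Am = pi*(36.1/200)^2 = 0.102354 m^2
V = 0.102354*6.0 = 0.6141 m^3

0.6141


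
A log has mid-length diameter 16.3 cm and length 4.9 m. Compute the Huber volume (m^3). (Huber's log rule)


Huber: V = Am * L,  Am = pi*(Dm/200)^2
Am = pi*(16.3/200)^2 = 0.020867 m^2
V = 0.020867*4.9 = 0.1022 m^3

0.1022


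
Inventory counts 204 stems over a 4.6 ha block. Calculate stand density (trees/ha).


Formula: Stand Density = N_trees / Area_ha
Density = 204 trees / 4.6 ha
Density = 44 trees/ha

44


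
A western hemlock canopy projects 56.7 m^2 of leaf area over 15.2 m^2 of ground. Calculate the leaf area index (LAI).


Formula: LAI = total leaf area / ground area  (dimensionless)
LAI = 56.7 m^2 / 15.2 m^2
LAI = 3.73

3.73


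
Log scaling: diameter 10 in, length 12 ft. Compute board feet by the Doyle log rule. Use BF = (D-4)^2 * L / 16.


Doyle: BF = (D - 4)^2 * L / 16
Adjusted diameter = 10 - 4 = 6 in
(D-4)^2 = 6^2 = 36
BF = 36 * 12 / 16 = 27 BF

27


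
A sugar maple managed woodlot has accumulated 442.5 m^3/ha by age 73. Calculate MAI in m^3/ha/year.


Formula: MAI = Total Volume / Stand Age
MAI = 442.5 m^3/ha / 73 years
MAI = 6.06 m^3/ha/year

6.06


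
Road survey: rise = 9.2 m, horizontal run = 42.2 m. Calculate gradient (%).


Formula: Gradient = rise / run * 100
Gradient = 9.2 / 42.2 * 100 = 21.8%

21.8


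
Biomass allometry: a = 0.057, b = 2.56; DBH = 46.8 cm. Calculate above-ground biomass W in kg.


Formula: W = a * DBH^b  (allometric power law)
DBH^b = 46.8^2.56 = 18872.4978
W = 0.057 * 18872.4978 = 1075.7 kg

1075.7


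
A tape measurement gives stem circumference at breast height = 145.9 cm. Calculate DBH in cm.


Formula: DBH = C / pi
DBH = 145.9 / pi
pi = 3.14159...
DBH = 46.4 cm

46.4


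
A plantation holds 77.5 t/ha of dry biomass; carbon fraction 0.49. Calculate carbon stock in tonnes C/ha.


Formula: Carbon Stock = Biomass * Carbon Fraction
C = 77.5 t/ha * 0.49
C = 38.0 t C/ha

38.0


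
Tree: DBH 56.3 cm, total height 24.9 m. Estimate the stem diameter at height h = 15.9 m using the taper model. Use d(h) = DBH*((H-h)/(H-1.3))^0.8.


Taper: d(h) = DBH * ((H - h) / (H - 1.3))^0.8
Numerator = H - h = 24.9 - 15.9 = 9.0 m
Denominator = H - 1.3 = 24.9 - 1.3 = 23.6 m
Ratio = 9.0 / 23.6 = 0.38136
d = 56.3 * 0.38136^0.8 = 26.0 cm

26.0


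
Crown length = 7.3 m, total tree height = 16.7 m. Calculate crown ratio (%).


Formula: Crown Ratio = (Crown Length / Total Height) * 100
CR = (7.3 m / 16.7 m) * 100
CR = 0.4371 * 100 = 43.7%

43.7


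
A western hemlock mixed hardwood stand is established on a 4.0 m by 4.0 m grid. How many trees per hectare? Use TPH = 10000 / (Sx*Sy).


Formula: TPH = 10000 m^2/ha / (spacing_x * spacing_y)
Area per tree = 4.0 m * 4.0 m = 16.0 m^2
TPH = 10000 / 16.0 = 625 trees/ha

625


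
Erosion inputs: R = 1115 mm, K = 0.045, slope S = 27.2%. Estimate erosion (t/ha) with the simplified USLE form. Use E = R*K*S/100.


Formula: E = R * K * S / 100  (simplified USLE)
R * K = 1115 * 0.045 = 50.175
E = 50.175 * 27.2 / 100 = 13.65 t/ha

13.65


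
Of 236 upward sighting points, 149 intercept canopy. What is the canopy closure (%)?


Formula: Canopy closure = covered points / total points * 100
Closure = 149 / 236 * 100
Closure = 0.6314 * 100 = 63.1%

63.1


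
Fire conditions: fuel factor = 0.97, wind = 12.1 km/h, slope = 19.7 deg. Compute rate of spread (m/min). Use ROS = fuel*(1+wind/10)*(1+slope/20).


Formula: ROS = fuel * (1 + wind/10) * (1 + slope/20)
Wind factor = 1 + 12.1/10 = 2.21
Slope factor = 1 + 19.7/20 = 1.985
ROS = 0.97 * 2.21 * 1.985 = 4.26 m/min

4.26


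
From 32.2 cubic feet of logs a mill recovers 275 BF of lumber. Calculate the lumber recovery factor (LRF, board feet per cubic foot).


Formula: LRF = Lumber Output (BF) / Log Input (ft^3)
LRF = 275 BF / 32.2 ft^3
LRF = 8.54 BF/ft^3

8.54


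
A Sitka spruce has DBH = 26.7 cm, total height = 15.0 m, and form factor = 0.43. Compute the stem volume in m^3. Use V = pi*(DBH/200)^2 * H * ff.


Formula: V = pi * (DBH/200)^2 * H * ff
Radius = DBH/200 = 26.7/200 = 0.1335 m
Radius^2 = 0.1335^2 = 0.01782225 m^2
V = pi * 0.01782225 * 15.0 * 0.43
V = 0.361 m^3

0.361


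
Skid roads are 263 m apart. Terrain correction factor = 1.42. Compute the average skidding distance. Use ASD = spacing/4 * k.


Formula: ASD = (spacing / 4) * correction
Uncorrected distance = spacing / 4 = 263 / 4 = 65.75 m
ASD = 65.75 * 1.42 = 93 m

93


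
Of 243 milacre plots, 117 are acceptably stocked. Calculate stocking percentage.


Formula: Stocking % = stocked plots / total plots * 100
Stocking = 117 / 243 * 100
Stocking = 0.4815 * 100 = 48.1%

48.1


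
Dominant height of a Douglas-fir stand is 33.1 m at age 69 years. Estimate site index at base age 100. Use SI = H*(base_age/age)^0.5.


Formula: SI = H_dom * (base_age / age)^0.5
Age ratio = 100 / 69 = 1.44928
sqrt(age_ratio) = 1.20386
SI = 33.1 * 1.20386 = 39.8 m

39.8


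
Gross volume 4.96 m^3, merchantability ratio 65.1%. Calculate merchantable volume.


Formula: MV = V_total * (merchantable_pct / 100)
Merchantable fraction = 65.1% / 100 = 0.651
MV = 4.96 m^3 * 0.651 = 3.229 m^3

3.229


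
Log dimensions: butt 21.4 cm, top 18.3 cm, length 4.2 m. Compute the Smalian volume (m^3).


Smalian: V = (A1 + A2)/2 * L,  A = pi*(D/200)^2
A1 = pi*(21.4/200)^2 = 0.035968 m^2
A2 = pi*(18.3/200)^2 = 0.026302 m^2
V = (0.035968+0.026302)/2*4.2 = 0.1308 m^3

0.1308


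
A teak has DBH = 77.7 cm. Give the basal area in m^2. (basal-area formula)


Formula: BA = pi * (DBH/2)^2 / 10000  (cm^2 to m^2)
Radius = DBH/2 = 77.7/2 = 38.85 cm
BA = pi * 38.85^2 / 10000
   = 4741.6765 cm^2 / 10000
   = 0.4742 m^2

0.4742


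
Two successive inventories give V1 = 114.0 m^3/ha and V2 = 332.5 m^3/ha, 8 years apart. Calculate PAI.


Formula: PAI = (V_T2 - V_T1) / (T2 - T1)
Volume increment = 332.5 - 114.0 = 218.5 m^3/ha
PAI = 218.5 / 8 = 27.31 m^3/ha/year

27.31


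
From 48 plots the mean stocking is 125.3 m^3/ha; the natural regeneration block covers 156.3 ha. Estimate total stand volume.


Formula: Total Volume = Mean Volume per ha * Total Area
Total Volume = 125.3 m^3/ha * 156.3 ha
Total Volume = 19584 m^3

19584


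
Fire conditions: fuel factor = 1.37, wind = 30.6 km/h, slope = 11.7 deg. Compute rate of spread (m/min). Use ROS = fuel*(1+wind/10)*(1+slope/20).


Formula: ROS = fuel * (1 + wind/10) * (1 + slope/20)
Wind factor = 1 + 30.6/10 = 4.06
Slope factor = 1 + 11.7/20 = 1.585
ROS = 1.37 * 4.06 * 1.585 = 8.82 m/min

8.82


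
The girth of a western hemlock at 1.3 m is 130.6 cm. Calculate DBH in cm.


Formula: DBH = C / pi
DBH = 130.6 / pi
pi = 3.14159...
DBH = 41.6 cm

41.6


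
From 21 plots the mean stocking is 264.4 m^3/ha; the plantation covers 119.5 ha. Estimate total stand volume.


Formula: Total Volume = Mean Volume per ha * Total Area
Total Volume = 264.4 m^3/ha * 119.5 ha
Total Volume = 31596 m^3

31596


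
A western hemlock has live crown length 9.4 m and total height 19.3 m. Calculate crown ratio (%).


Formula: Crown Ratio = (Crown Length / Total Height) * 100
CR = (9.4 m / 19.3 m) * 100
CR = 0.487 * 100 = 48.7%

48.7


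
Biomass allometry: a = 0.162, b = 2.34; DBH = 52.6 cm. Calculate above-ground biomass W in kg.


Formula: W = a * DBH^b  (allometric power law)
DBH^b = 52.6^2.34 = 10644.0435
W = 0.162 * 10644.0435 = 1724.3 kg

1724.3


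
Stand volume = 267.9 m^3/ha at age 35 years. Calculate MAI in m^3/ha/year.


Formula: MAI = Total Volume / Stand Age
MAI = 267.9 m^3/ha / 35 years
MAI = 7.65 m^3/ha/year

7.65


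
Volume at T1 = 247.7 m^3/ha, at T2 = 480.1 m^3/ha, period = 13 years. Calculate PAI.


Formula: PAI = (V_T2 - V_T1) / (T2 - T1)
Volume increment = 480.1 - 247.7 = 232.4 m^3/ha
PAI = 232.4 / 13 = 17.88 m^3/ha/year

17.88


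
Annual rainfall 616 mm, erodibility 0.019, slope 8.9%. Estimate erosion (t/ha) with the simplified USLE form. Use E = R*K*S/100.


Formula: E = R * K * S / 100  (simplified USLE)
R * K = 616 * 0.019 = 11.704
E = 11.704 * 8.9 / 100 = 1.04 t/ha

1.04


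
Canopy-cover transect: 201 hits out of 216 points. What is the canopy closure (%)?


Formula: Canopy closure = covered points / total points * 100
Closure = 201 / 216 * 100
Closure = 0.9306 * 100 = 93.1%

93.1


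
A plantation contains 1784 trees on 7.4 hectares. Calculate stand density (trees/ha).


Formula: Stand Density = N_trees / Area_ha
Density = 1784 trees / 7.4 ha
Density = 241 trees/ha

241


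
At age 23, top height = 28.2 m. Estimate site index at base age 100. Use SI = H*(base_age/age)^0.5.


Formula: SI = H_dom * (base_age / age)^0.5
Age ratio = 100 / 23 = 4.34783
sqrt(age_ratio) = 2.08514
SI = 28.2 * 2.08514 = 58.8 m

58.8


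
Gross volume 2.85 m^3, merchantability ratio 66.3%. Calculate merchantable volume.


Formula: MV = V_total * (merchantable_pct / 100)
Merchantable fraction = 66.3% / 100 = 0.663
MV = 2.85 m^3 * 0.663 = 1.89 m^3

1.89


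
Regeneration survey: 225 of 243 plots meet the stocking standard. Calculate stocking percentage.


Formula: Stocking % = stocked plots / total plots * 100
Stocking = 225 / 243 * 100
Stocking = 0.9259 * 100 = 92.6%

92.6


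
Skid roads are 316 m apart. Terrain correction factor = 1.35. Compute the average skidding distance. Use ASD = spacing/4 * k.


Formula: ASD = (spacing / 4) * correction
Uncorrected distance = spacing / 4 = 316 / 4 = 79 m
ASD = 79 * 1.35 = 107 m

107


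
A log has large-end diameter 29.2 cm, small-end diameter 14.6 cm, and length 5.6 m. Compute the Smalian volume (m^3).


Smalian: V = (A1 + A2)/2 * L,  A = pi*(D/200)^2
A1 = pi*(29.2/200)^2 = 0.066966 m^2
A2 = pi*(14.6/200)^2 = 0.016742 m^2
V = (0.066966+0.016742)/2*5.6 = 0.2344 m^3

0.2344


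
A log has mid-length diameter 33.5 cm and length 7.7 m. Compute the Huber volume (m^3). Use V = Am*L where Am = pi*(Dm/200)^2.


Huber: V = Am * L,  Am = pi*(Dm/200)^2
Am = pi*(33.5/200)^2 = 0.088141 m^2
V = 0.088141*7.7 = 0.6787 m^3

0.6787


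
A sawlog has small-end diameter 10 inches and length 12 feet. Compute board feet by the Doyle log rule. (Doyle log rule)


Doyle: BF = (D - 4)^2 * L / 16
Adjusted diameter = 10 - 4 = 6 in
(D-4)^2 = 6^2 = 36
BF = 36 * 12 / 16 = 27 BF

27


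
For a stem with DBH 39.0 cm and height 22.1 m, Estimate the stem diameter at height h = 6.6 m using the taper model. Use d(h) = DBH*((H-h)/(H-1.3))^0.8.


Taper: d(h) = DBH * ((H - h) / (H - 1.3))^0.8
Numerator = H - h = 22.1 - 6.6 = 15.5 m
Denominator = H - 1.3 = 22.1 - 1.3 = 20.8 m
Ratio = 15.5 / 20.8 = 0.74519
d = 39.0 * 0.74519^0.8 = 30.8 cm

30.8


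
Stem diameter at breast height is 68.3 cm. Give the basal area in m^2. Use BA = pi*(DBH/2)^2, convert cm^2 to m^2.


Formula: BA = pi * (DBH/2)^2 / 10000  (cm^2 to m^2)
Radius = DBH/2 = 68.3/2 = 34.15 cm
BA = pi * 34.15^2 / 10000
   = 3663.796 cm^2 / 10000
   = 0.3664 m^2

0.3664


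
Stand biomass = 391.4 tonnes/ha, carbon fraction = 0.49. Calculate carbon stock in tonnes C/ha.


Formula: Carbon Stock = Biomass * Carbon Fraction
C = 391.4 t/ha * 0.49
C = 191.8 t C/ha

191.8


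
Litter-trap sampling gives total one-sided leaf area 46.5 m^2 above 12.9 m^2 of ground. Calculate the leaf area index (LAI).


Formula: LAI = total leaf area / ground area  (dimensionless)
LAI = 46.5 m^2 / 12.9 m^2
LAI = 3.6

3.6


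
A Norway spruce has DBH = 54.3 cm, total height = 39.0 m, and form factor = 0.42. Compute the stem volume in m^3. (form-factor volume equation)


Formula: V = pi * (DBH/200)^2 * H * ff
Radius = DBH/200 = 54.3/200 = 0.2715 m
Radius^2 = 0.2715^2 = 0.07371225 m^2
V = pi * 0.07371225 * 39.0 * 0.42
V = 3.793 m^3

3.793


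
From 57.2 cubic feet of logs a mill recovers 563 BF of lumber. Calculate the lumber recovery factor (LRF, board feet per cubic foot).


Formula: LRF = Lumber Output (BF) / Log Input (ft^3)
LRF = 563 BF / 57.2 ft^3
LRF = 9.84 BF/ft^3

9.84


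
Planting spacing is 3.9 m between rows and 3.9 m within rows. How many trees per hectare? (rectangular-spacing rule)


Formula: TPH = 10000 m^2/ha / (spacing_x * spacing_y)
Area per tree = 3.9 m * 3.9 m = 15.21 m^2
TPH = 10000 / 15.21 = 657 trees/ha

657


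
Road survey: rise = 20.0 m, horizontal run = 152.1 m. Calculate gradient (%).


Formula: Gradient = rise / run * 100
Gradient = 20.0 / 152.1 * 100 = 13.1%

13.1


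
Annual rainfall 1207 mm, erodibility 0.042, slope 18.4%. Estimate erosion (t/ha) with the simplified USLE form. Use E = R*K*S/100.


Formula: E = R * K * S / 100  (simplified USLE)
R * K = 1207 * 0.042 = 50.694
E = 50.694 * 18.4 / 100 = 9.33 t/ha

9.33


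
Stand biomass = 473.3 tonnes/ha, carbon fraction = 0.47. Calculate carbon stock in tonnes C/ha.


Formula: Carbon Stock = Biomass * Carbon Fraction
C = 473.3 t/ha * 0.47
C = 222.5 t C/ha

222.5


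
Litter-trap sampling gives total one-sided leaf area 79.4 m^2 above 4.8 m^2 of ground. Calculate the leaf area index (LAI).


Formula: LAI = total leaf area / ground area  (dimensionless)
LAI = 79.4 m^2 / 4.8 m^2
LAI = 16.54

16.54


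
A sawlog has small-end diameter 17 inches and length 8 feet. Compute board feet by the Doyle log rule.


Doyle: BF = (D - 4)^2 * L / 16
Adjusted diameter = 17 - 4 = 13 in
(D-4)^2 = 13^2 = 169
BF = 169 * 8 / 16 = 85 BF

85


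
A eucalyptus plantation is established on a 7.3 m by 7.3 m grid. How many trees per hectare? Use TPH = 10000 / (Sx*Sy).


Formula: TPH = 10000 m^2/ha / (spacing_x * spacing_y)
Area per tree = 7.3 m * 7.3 m = 53.29 m^2
TPH = 10000 / 53.29 = 188 trees/ha

188


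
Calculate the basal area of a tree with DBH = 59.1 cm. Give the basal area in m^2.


Formula: BA = pi * (DBH/2)^2 / 10000  (cm^2 to m^2)
Radius = DBH/2 = 59.1/2 = 29.55 cm
BA = pi * 29.55^2 / 10000
   = 2743.2466 cm^2 / 10000
   = 0.2743 m^2

0.2743


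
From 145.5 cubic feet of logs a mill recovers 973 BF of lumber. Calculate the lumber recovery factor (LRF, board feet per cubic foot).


Formula: LRF = Lumber Output (BF) / Log Input (ft^3)
LRF = 973 BF / 145.5 ft^3
LRF = 6.69 BF/ft^3

6.69


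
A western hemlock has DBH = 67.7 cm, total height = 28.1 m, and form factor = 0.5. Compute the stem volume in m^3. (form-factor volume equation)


Formula: V = pi * (DBH/200)^2 * H * ff
Radius = DBH/200 = 67.7/200 = 0.3385 m
Radius^2 = 0.3385^2 = 0.11458225 m^2
V = pi * 0.11458225 * 28.1 * 0.5
V = 5.058 m^3

5.058


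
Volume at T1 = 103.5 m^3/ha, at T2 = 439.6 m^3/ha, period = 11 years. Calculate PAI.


Formula: PAI = (V_T2 - V_T1) / (T2 - T1)
Volume increment = 439.6 - 103.5 = 336.1 m^3/ha
PAI = 336.1 / 11 = 30.55 m^3/ha/year

30.55


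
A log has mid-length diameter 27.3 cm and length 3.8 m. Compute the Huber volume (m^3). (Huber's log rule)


Huber: V = Am * L,  Am = pi*(Dm/200)^2
Am = pi*(27.3/200)^2 = 0.058535 m^2
V = 0.058535*3.8 = 0.2224 m^3

0.2224


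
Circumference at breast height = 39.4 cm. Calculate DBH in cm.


Formula: DBH = C / pi
DBH = 39.4 / pi
pi = 3.14159...
DBH = 12.5 cm

12.5


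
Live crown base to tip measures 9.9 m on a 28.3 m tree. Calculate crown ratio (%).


Formula: Crown Ratio = (Crown Length / Total Height) * 100
CR = (9.9 m / 28.3 m) * 100
CR = 0.3498 * 100 = 35.0%

35.0
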